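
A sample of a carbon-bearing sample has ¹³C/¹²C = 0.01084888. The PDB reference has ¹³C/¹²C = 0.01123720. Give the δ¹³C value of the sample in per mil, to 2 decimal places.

-34.56 per mil

δ¹³C = (R_sample / R_standard − 1) × 1000
R_sample / R_standard = 0.01084888 / 0.01123720 = 0.965443
δ¹³C = (0.965443 − 1) × 1000 = -34.557 per mil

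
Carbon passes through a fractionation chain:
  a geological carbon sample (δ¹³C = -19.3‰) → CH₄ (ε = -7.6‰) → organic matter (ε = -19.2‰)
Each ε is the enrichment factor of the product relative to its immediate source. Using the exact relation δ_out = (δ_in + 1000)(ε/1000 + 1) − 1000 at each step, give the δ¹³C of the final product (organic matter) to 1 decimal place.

-45.4‰

step 1: δ = (-19.30 + 1000)·(-7.6/1000 + 1) − 1000 = -26.75‰
step 2: δ = (-26.75 + 1000)·(-19.2/1000 + 1) − 1000 = -45.44‰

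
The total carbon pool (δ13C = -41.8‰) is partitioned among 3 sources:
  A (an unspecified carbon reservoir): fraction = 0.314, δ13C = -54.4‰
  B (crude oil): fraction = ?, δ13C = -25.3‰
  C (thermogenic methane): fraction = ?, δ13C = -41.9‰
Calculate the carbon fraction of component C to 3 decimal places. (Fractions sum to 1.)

0.444

Let f_C and f_B be the unknown fractions; fractions sum to 1 so f_C + f_B = 0.686.
Mass balance: Σ fᵢ·δᵢ = δ_bulk ⇒ f_C·(-41.9) + f_B·(-25.3) = -41.8 − (-17.082) = -24.718
Substitute f_B = 0.686 − f_C:
f_C·(-41.9 − -25.3) = -24.718 − 0.686×(-25.3) = -7.363
f_C = -7.363 / -16.6 = 0.4435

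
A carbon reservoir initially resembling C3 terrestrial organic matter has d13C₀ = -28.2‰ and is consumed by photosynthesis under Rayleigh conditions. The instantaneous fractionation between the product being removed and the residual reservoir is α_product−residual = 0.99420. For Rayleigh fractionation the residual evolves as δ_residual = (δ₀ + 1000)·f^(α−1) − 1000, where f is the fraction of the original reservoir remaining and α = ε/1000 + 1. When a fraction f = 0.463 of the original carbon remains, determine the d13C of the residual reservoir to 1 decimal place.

Rayleigh residual: δ_res = (δ₀ + 1000)·f^(α−1) − 1000
α − 1 = -0.00580
f^(α−1) = 0.463^(-0.00580) = 1.004476
δ_res = (-28.2 + 1000) × 1.004476 − 1000 = 976.150 − 1000 = -23.85‰

-23.9‰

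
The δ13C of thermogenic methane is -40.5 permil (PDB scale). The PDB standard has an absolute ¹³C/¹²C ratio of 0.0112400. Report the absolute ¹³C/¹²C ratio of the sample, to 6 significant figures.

0.0107848

R_sample = R_standard × (δ13C/1000 + 1)
R_sample = 0.0112400 × (-40.5/1000 + 1) = 0.0112400 × 0.959500
R_sample = 0.0107848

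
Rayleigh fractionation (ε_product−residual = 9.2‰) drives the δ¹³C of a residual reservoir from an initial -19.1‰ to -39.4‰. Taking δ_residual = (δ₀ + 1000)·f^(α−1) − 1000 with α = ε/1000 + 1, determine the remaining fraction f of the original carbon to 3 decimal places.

0.103

α − 1 = ε/1000 = 0.0092
(δ_res + 1000)/(δ₀ + 1000) = (-39.4 + 1000)/(-19.1 + 1000) = 960.6/980.9 = 0.979305
f = 0.979305^(1/0.0092) = exp(ln(0.979305)/0.0092) = exp(-0.02091/0.0092)
f = exp(-2.2731) = 0.1030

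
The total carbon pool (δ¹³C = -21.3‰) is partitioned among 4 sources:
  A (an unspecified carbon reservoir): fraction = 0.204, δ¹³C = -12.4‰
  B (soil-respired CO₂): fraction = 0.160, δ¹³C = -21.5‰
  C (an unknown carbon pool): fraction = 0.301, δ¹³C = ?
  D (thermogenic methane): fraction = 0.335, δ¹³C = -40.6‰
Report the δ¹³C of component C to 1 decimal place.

-5.7‰

Isotope mass balance: δ_bulk = Σ fᵢ·δᵢ.
-21.3 = 0.204×(-12.4) + 0.160×(-21.5) + 0.301×δ_C + 0.335×(-40.6)
0.301·δ_C = -21.3 − (-19.571) = -1.729
δ_C = -1.729 / 0.301 = -5.75‰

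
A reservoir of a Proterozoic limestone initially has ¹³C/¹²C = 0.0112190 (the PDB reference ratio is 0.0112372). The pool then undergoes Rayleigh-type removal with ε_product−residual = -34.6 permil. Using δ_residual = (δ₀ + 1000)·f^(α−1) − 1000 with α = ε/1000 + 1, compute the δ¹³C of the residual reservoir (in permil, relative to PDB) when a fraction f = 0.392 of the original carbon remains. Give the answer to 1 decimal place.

δ₀ = (0.0112190/0.0112372 − 1)×1000 = (0.998380 − 1)×1000 = -1.620 permil
α − 1 = ε/1000 = -0.0346
f^(α−1) = 0.392^(-0.0346) = 1.032933
δ_res = (-1.620 + 1000) × 1.032933 − 1000 = 1031.260 − 1000 = 31.26 permil

31.3 permil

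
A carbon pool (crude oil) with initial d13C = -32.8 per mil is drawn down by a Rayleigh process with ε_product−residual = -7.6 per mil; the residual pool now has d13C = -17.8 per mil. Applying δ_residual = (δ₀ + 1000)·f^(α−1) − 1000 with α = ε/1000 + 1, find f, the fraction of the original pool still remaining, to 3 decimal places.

α − 1 = ε/1000 = -0.0076
(δ_res + 1000)/(δ₀ + 1000) = (-17.8 + 1000)/(-32.8 + 1000) = 982.2/967.2 = 1.015509
f = 1.015509^(1/-0.0076) = exp(ln(1.015509)/-0.0076) = exp(0.01539/-0.0076)
f = exp(-2.0250) = 0.1320

0.132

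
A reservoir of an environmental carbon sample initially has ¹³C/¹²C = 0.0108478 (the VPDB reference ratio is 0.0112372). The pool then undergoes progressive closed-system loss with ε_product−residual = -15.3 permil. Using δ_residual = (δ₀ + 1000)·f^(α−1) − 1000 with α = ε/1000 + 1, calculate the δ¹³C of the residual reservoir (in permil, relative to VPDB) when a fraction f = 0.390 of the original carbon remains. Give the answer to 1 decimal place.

δ₀ = (0.0108478/0.0112372 − 1)×1000 = (0.965347 − 1)×1000 = -34.653 permil
α − 1 = ε/1000 = -0.0153
f^(α−1) = 0.390^(-0.0153) = 1.014511
δ_res = (-34.653 + 1000) × 1.014511 − 1000 = 979.355 − 1000 = -20.64 permil

-20.6 permil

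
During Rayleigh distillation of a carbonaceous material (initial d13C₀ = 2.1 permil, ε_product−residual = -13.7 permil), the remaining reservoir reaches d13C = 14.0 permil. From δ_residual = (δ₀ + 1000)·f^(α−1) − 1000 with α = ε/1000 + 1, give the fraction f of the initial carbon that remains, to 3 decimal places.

α − 1 = ε/1000 = -0.0137
(δ_res + 1000)/(δ₀ + 1000) = (14.0 + 1000)/(2.1 + 1000) = 1014.0/1002.1 = 1.011875
f = 1.011875^(1/-0.0137) = exp(ln(1.011875)/-0.0137) = exp(0.01181/-0.0137)
f = exp(-0.8617) = 0.4224

0.422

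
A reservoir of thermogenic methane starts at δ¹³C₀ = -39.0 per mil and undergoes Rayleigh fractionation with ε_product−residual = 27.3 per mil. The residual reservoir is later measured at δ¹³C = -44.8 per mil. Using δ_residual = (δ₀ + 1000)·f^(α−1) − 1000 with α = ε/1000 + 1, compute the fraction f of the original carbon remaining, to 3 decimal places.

α − 1 = ε/1000 = 0.0273
(δ_res + 1000)/(δ₀ + 1000) = (-44.8 + 1000)/(-39.0 + 1000) = 955.2/961.0 = 0.993965
f = 0.993965^(1/0.0273) = exp(ln(0.993965)/0.0273) = exp(-0.00605/0.0273)
f = exp(-0.2217) = 0.8011

0.801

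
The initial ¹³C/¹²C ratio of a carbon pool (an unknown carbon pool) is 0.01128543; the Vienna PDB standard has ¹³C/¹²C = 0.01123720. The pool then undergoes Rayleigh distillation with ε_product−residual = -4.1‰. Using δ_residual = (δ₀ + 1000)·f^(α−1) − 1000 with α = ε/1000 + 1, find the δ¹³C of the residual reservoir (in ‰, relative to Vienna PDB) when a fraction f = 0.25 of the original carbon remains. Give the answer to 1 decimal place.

δ₀ = (0.01128543/0.01123720 − 1)×1000 = (1.004292 − 1)×1000 = 4.292‰
α − 1 = ε/1000 = -0.0041
f^(α−1) = 0.25^(-0.0041) = 1.005700
δ_res = (4.292 + 1000) × 1.005700 − 1000 = 1010.016 − 1000 = 10.02‰

10.0‰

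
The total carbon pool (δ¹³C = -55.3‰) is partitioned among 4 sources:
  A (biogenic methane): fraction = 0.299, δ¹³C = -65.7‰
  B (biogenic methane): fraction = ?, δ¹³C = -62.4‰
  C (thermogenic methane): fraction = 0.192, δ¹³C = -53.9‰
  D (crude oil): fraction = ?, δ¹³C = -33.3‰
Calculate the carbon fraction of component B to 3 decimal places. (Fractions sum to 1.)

0.287

Let f_B and f_D be the unknown fractions; fractions sum to 1 so f_B + f_D = 0.509.
Mass balance: Σ fᵢ·δᵢ = δ_bulk ⇒ f_B·(-62.4) + f_D·(-33.3) = -55.3 − (-29.993) = -25.307
Substitute f_D = 0.509 − f_B:
f_B·(-62.4 − -33.3) = -25.307 − 0.509×(-33.3) = -8.357
f_B = -8.357 / -29.1 = 0.2872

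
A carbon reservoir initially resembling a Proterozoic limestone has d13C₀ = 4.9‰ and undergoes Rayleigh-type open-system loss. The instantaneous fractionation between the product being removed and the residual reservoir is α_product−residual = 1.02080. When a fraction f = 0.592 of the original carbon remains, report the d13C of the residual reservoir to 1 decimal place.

Rayleigh residual: δ_res = (δ₀ + 1000)·f^(α−1) − 1000
α − 1 = 0.02080
f^(α−1) = 0.592^(0.02080) = 0.989155
δ_res = (4.9 + 1000) × 0.989155 − 1000 = 994.002 − 1000 = -6.00‰

-6.0‰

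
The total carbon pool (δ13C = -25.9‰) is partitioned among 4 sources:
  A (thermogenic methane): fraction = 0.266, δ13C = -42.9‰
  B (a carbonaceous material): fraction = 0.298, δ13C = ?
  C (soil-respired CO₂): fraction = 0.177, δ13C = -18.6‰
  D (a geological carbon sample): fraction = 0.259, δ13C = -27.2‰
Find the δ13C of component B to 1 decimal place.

-13.9‰

Isotope mass balance: δ_bulk = Σ fᵢ·δᵢ.
-25.9 = 0.266×(-42.9) + 0.298×δ_B + 0.177×(-18.6) + 0.259×(-27.2)
0.298·δ_B = -25.9 − (-21.748) = -4.152
δ_B = -4.152 / 0.298 = -13.93‰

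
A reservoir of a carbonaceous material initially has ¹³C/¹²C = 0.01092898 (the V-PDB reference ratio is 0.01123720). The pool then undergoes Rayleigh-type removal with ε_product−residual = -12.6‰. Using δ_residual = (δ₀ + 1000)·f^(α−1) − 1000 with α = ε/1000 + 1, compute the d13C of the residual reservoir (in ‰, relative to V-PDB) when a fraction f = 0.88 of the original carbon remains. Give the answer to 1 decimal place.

-25.9‰

δ₀ = (0.01092898/0.01123720 − 1)×1000 = (0.972571 − 1)×1000 = -27.429‰
α − 1 = ε/1000 = -0.0126
f^(α−1) = 0.88^(-0.0126) = 1.001612
δ_res = (-27.429 + 1000) × 1.001612 − 1000 = 974.139 − 1000 = -25.86‰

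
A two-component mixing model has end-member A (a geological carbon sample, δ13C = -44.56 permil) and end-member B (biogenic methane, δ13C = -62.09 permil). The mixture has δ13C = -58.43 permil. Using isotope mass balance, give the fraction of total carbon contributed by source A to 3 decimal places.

0.209

δ_mix = f_A·δ_A + (1 − f_A)·δ_B  ⇒  f_A = (δ_mix − δ_B)/(δ_A − δ_B)
f_A = (-58.43 − (-62.09)) / (-44.56 − (-62.09))
f_A = 3.66 / 17.53 = 0.2088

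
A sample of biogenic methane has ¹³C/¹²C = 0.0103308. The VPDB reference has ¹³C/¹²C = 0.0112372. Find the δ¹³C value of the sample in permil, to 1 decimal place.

δ¹³C = (R_sample / R_standard − 1) × 1000
R_sample / R_standard = 0.0103308 / 0.0112372 = 0.919339
δ¹³C = (0.919339 − 1) × 1000 = -80.66 permil

-80.7 permil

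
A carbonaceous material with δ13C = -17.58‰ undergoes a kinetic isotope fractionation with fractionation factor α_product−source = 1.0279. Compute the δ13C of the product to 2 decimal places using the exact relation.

δ_product = (δ_source + 1000)·α − 1000
δ_product = (-17.58 + 1000) × 1.0279 − 1000
δ_product = 1009.830 − 1000 = 9.830‰

9.83‰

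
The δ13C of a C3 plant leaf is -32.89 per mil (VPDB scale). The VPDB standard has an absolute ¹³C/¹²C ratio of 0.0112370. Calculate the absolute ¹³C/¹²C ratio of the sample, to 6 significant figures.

R_sample = R_standard × (δ13C/1000 + 1)
R_sample = 0.0112370 × (-32.89/1000 + 1) = 0.0112370 × 0.967110
R_sample = 0.0108674

0.0108674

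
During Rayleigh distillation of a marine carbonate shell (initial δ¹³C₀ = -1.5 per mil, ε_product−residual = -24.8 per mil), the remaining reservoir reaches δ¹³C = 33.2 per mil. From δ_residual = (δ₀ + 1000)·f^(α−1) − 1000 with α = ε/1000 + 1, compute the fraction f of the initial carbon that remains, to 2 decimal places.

α − 1 = ε/1000 = -0.0248
(δ_res + 1000)/(δ₀ + 1000) = (33.2 + 1000)/(-1.5 + 1000) = 1033.2/998.5 = 1.034752
f = 1.034752^(1/-0.0248) = exp(ln(1.034752)/-0.0248) = exp(0.03416/-0.0248)
f = exp(-1.3775) = 0.2522

0.25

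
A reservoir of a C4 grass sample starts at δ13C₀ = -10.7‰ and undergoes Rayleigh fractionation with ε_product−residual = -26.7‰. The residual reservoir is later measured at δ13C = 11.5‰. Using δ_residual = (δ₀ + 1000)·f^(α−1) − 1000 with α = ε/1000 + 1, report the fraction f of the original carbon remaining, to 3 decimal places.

0.436

α − 1 = ε/1000 = -0.0267
(δ_res + 1000)/(δ₀ + 1000) = (11.5 + 1000)/(-10.7 + 1000) = 1011.5/989.3 = 1.022440
f = 1.022440^(1/-0.0267) = exp(ln(1.022440)/-0.0267) = exp(0.02219/-0.0267)
f = exp(-0.8312) = 0.4355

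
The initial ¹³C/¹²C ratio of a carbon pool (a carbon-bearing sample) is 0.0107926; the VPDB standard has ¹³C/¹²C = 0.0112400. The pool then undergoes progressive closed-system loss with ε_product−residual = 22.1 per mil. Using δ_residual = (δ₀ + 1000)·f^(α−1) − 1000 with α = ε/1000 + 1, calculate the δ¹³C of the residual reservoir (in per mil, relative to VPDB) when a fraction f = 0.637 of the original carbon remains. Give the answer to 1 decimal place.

-49.3 per mil

δ₀ = (0.0107926/0.0112400 − 1)×1000 = (0.960196 − 1)×1000 = -39.804 per mil
α − 1 = ε/1000 = 0.0221
f^(α−1) = 0.637^(0.0221) = 0.990083
δ_res = (-39.804 + 1000) × 0.990083 − 1000 = 950.673 − 1000 = -49.33 per mil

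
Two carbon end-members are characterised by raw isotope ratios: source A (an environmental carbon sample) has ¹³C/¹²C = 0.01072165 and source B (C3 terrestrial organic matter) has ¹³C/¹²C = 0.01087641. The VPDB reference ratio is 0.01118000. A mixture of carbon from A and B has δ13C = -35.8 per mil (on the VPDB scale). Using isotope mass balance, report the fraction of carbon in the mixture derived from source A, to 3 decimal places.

δ_A = (0.01072165/0.01118000 − 1)×1000 = (0.959003 − 1)×1000 = -40.997 per mil
δ_B = (0.01087641/0.01118000 − 1)×1000 = (0.972845 − 1)×1000 = -27.155 per mil
f_A = (δ_mix − δ_B)/(δ_A − δ_B) = (-35.8 − (-27.155))/(-40.997 − (-27.155))
f_A = -8.645 / -13.843 = 0.6245

0.625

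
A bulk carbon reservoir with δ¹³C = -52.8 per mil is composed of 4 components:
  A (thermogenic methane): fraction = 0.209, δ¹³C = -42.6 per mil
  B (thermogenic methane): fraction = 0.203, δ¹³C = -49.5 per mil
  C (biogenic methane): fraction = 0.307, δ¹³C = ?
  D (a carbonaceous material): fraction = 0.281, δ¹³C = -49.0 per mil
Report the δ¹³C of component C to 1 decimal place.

Isotope mass balance: δ_bulk = Σ fᵢ·δᵢ.
-52.8 = 0.209×(-42.6) + 0.203×(-49.5) + 0.307×δ_C + 0.281×(-49.0)
0.307·δ_C = -52.8 − (-32.721) = -20.079
δ_C = -20.079 / 0.307 = -65.40 per mil

-65.4 per mil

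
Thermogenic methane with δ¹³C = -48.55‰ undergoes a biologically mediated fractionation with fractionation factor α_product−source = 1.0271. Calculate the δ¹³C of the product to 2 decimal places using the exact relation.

δ_product = (δ_source + 1000)·α − 1000
δ_product = (-48.55 + 1000) × 1.0271 − 1000
δ_product = 977.234 − 1000 = -22.766‰

-22.77‰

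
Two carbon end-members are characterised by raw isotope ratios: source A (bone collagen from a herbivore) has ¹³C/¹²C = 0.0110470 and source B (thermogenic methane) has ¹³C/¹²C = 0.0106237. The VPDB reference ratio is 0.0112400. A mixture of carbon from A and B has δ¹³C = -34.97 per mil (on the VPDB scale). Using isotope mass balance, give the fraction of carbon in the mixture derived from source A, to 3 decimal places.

0.527

δ_A = (0.0110470/0.0112400 − 1)×1000 = (0.982829 − 1)×1000 = -17.171 per mil
δ_B = (0.0106237/0.0112400 − 1)×1000 = (0.945169 − 1)×1000 = -54.831 per mil
f_A = (δ_mix − δ_B)/(δ_A − δ_B) = (-34.97 − (-54.831))/(-17.171 − (-54.831))
f_A = 19.861 / 37.660 = 0.5274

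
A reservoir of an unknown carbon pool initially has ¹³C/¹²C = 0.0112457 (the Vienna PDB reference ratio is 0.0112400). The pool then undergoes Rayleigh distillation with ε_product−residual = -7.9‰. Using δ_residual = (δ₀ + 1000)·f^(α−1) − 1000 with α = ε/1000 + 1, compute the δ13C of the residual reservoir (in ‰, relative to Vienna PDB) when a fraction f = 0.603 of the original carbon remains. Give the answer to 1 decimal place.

4.5‰

δ₀ = (0.0112457/0.0112400 − 1)×1000 = (1.000507 − 1)×1000 = 0.507‰
α − 1 = ε/1000 = -0.0079
f^(α−1) = 0.603^(-0.0079) = 1.004004
δ_res = (0.507 + 1000) × 1.004004 − 1000 = 1004.513 − 1000 = 4.51‰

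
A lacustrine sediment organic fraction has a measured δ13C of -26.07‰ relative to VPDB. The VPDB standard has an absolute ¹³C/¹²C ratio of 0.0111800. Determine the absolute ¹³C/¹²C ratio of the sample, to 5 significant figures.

0.010889

R_sample = R_standard × (δ13C/1000 + 1)
R_sample = 0.0111800 × (-26.07/1000 + 1) = 0.0111800 × 0.973930
R_sample = 0.0108885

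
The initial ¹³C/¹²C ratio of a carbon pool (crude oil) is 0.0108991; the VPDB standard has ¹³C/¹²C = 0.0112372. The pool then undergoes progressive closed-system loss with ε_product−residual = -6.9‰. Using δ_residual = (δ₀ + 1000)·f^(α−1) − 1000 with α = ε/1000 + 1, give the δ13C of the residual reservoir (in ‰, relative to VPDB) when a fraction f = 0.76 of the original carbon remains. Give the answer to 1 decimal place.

-28.2‰

δ₀ = (0.0108991/0.0112372 − 1)×1000 = (0.969912 − 1)×1000 = -30.088‰
α − 1 = ε/1000 = -0.0069
f^(α−1) = 0.76^(-0.0069) = 1.001895
δ_res = (-30.088 + 1000) × 1.001895 − 1000 = 971.751 − 1000 = -28.25‰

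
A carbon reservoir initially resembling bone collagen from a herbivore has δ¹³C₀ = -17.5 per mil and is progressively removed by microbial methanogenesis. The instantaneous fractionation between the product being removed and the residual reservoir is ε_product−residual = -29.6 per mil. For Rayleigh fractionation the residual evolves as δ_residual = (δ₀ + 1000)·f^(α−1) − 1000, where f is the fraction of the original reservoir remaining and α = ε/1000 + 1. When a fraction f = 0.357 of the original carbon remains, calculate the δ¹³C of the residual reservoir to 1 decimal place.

Rayleigh residual: δ_res = (δ₀ + 1000)·f^(α−1) − 1000
α = ε/1000 + 1 = 0.97040, so α − 1 = -0.02960
f^(α−1) = 0.357^(-0.02960) = 1.030958
δ_res = (-17.5 + 1000) × 1.030958 − 1000 = 1012.916 − 1000 = 12.92 per mil

12.9 per mil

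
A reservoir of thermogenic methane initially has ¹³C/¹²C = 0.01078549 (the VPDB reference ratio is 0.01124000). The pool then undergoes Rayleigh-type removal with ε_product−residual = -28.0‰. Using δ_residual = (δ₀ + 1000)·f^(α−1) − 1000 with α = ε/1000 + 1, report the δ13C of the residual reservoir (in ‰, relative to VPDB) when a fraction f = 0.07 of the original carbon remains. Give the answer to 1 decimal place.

δ₀ = (0.01078549/0.01124000 − 1)×1000 = (0.959563 − 1)×1000 = -40.437‰
α − 1 = ε/1000 = -0.0280
f^(α−1) = 0.07^(-0.0280) = 1.077301
δ_res = (-40.437 + 1000) × 1.077301 − 1000 = 1033.739 − 1000 = 33.74‰

33.7‰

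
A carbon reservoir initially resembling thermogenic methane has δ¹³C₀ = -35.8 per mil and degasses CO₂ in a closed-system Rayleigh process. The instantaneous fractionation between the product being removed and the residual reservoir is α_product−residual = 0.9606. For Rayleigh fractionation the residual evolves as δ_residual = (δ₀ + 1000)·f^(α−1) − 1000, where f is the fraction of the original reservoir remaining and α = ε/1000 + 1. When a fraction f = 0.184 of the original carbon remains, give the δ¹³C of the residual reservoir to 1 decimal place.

30.7 per mil

Rayleigh residual: δ_res = (δ₀ + 1000)·f^(α−1) − 1000
α − 1 = -0.03940
f^(α−1) = 0.184^(-0.03940) = 1.068972
δ_res = (-35.8 + 1000) × 1.068972 − 1000 = 1030.702 − 1000 = 30.70 per mil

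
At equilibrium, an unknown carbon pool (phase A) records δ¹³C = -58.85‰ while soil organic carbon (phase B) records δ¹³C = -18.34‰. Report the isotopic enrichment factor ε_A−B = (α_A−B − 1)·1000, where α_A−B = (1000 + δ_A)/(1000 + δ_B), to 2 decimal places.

α_A−B = (1000 + -58.85) / (1000 + -18.34) = 941.15 / 981.66 = 0.958733
ε_A−B = (0.958733 − 1) × 1000 = -41.267‰
(The approximation ε ≈ δ_A − δ_B would give -40.51‰.)

-41.27‰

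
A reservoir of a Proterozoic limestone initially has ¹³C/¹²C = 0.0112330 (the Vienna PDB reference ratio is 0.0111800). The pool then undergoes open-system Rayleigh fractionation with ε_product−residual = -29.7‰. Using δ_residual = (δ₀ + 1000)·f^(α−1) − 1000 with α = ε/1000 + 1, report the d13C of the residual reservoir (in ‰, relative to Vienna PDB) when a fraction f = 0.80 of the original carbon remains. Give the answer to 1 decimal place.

δ₀ = (0.0112330/0.0111800 − 1)×1000 = (1.004741 − 1)×1000 = 4.741‰
α − 1 = ε/1000 = -0.0297
f^(α−1) = 0.80^(-0.0297) = 1.006649
δ_res = (4.741 + 1000) × 1.006649 − 1000 = 1011.422 − 1000 = 11.42‰

11.4‰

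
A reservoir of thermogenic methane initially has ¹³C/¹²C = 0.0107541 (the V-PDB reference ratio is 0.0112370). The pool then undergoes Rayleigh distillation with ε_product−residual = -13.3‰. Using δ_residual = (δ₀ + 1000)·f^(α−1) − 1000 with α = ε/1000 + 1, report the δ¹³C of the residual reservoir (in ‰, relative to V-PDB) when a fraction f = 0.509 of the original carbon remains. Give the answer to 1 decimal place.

-34.3‰

δ₀ = (0.0107541/0.0112370 − 1)×1000 = (0.957026 − 1)×1000 = -42.974‰
α − 1 = ε/1000 = -0.0133
f^(α−1) = 0.509^(-0.0133) = 1.009022
δ_res = (-42.974 + 1000) × 1.009022 − 1000 = 965.660 − 1000 = -34.34‰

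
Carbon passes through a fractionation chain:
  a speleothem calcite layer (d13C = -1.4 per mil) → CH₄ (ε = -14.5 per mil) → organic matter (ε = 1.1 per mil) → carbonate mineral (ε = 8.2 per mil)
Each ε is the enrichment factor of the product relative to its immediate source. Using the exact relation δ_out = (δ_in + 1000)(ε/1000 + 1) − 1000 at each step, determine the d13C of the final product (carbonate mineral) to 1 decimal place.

step 1: δ = (-1.40 + 1000)·(-14.5/1000 + 1) − 1000 = -15.88 per mil
step 2: δ = (-15.88 + 1000)·(1.1/1000 + 1) − 1000 = -14.80 per mil
step 3: δ = (-14.80 + 1000)·(8.2/1000 + 1) − 1000 = -6.72 per mil

-6.7 per mil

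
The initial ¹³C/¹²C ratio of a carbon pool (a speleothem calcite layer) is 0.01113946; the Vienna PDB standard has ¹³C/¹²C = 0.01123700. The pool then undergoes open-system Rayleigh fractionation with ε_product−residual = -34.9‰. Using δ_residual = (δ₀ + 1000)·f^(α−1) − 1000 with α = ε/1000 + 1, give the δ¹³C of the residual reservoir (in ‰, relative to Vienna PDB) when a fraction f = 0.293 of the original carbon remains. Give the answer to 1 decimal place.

34.7‰

δ₀ = (0.01113946/0.01123700 − 1)×1000 = (0.991320 − 1)×1000 = -8.680‰
α − 1 = ε/1000 = -0.0349
f^(α−1) = 0.293^(-0.0349) = 1.043774
δ_res = (-8.680 + 1000) × 1.043774 − 1000 = 1034.713 − 1000 = 34.71‰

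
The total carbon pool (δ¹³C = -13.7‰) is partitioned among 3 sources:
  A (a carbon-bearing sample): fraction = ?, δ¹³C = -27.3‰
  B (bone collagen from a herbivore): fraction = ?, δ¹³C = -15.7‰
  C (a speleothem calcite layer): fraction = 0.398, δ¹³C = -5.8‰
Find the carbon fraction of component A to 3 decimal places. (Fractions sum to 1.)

0.167

Let f_A and f_B be the unknown fractions; fractions sum to 1 so f_A + f_B = 0.602.
Mass balance: Σ fᵢ·δᵢ = δ_bulk ⇒ f_A·(-27.3) + f_B·(-15.7) = -13.7 − (-2.308) = -11.392
Substitute f_B = 0.602 − f_A:
f_A·(-27.3 − -15.7) = -11.392 − 0.602×(-15.7) = -1.940
f_A = -1.940 / -11.6 = 0.1673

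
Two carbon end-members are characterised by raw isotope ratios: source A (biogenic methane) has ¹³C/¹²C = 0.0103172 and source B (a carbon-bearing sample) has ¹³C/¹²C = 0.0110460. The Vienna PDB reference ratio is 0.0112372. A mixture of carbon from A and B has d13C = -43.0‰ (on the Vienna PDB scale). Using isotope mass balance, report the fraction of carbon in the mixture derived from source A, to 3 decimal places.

0.401

δ_A = (0.0103172/0.0112372 − 1)×1000 = (0.918129 − 1)×1000 = -81.871‰
δ_B = (0.0110460/0.0112372 − 1)×1000 = (0.982985 − 1)×1000 = -17.015‰
f_A = (δ_mix − δ_B)/(δ_A − δ_B) = (-43.0 − (-17.015))/(-81.871 − (-17.015))
f_A = -25.985 / -64.856 = 0.4007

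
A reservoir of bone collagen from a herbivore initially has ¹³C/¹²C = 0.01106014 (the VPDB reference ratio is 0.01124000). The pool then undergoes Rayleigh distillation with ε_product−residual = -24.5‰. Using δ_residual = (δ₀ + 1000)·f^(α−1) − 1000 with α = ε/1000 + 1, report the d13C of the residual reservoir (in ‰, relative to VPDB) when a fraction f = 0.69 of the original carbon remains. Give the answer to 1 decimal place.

δ₀ = (0.01106014/0.01124000 − 1)×1000 = (0.983998 − 1)×1000 = -16.002‰
α − 1 = ε/1000 = -0.0245
f^(α−1) = 0.69^(-0.0245) = 1.009133
δ_res = (-16.002 + 1000) × 1.009133 − 1000 = 992.985 − 1000 = -7.02‰

-7.0‰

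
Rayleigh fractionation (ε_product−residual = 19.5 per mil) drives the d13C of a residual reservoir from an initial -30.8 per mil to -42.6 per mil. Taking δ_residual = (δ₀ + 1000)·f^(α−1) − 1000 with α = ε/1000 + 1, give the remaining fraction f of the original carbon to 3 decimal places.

0.534

α − 1 = ε/1000 = 0.0195
(δ_res + 1000)/(δ₀ + 1000) = (-42.6 + 1000)/(-30.8 + 1000) = 957.4/969.2 = 0.987825
f = 0.987825^(1/0.0195) = exp(ln(0.987825)/0.0195) = exp(-0.01225/0.0195)
f = exp(-0.6282) = 0.5336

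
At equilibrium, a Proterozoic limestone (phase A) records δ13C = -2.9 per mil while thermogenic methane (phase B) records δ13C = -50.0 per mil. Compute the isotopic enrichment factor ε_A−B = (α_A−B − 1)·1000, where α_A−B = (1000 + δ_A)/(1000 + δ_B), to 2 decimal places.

α_A−B = (1000 + -2.9) / (1000 + -50.0) = 997.1 / 950.0 = 1.049579
ε_A−B = (1.049579 − 1) × 1000 = 49.579 per mil
(The approximation ε ≈ δ_A − δ_B would give 47.1 per mil.)

49.58 per mil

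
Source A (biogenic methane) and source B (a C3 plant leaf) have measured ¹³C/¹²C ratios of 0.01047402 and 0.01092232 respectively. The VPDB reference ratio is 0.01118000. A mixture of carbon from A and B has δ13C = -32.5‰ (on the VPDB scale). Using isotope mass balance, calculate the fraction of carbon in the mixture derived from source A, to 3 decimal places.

δ_A = (0.01047402/0.01118000 − 1)×1000 = (0.936853 − 1)×1000 = -63.147‰
δ_B = (0.01092232/0.01118000 − 1)×1000 = (0.976952 − 1)×1000 = -23.048‰
f_A = (δ_mix − δ_B)/(δ_A − δ_B) = (-32.5 − (-23.048))/(-63.147 − (-23.048))
f_A = -9.452 / -40.098 = 0.2357

0.236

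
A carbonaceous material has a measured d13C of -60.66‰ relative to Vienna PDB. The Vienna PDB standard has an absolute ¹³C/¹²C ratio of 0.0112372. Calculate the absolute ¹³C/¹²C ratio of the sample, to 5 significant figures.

R_sample = R_standard × (d13C/1000 + 1)
R_sample = 0.0112372 × (-60.66/1000 + 1) = 0.0112372 × 0.939340
R_sample = 0.0105556

0.010556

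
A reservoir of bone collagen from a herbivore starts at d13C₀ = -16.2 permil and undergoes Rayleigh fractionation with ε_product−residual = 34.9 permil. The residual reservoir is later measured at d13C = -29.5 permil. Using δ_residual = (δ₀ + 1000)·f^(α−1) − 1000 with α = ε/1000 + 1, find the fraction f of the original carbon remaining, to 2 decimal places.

α − 1 = ε/1000 = 0.0349
(δ_res + 1000)/(δ₀ + 1000) = (-29.5 + 1000)/(-16.2 + 1000) = 970.5/983.8 = 0.986481
f = 0.986481^(1/0.0349) = exp(ln(0.986481)/0.0349) = exp(-0.01361/0.0349)
f = exp(-0.3900) = 0.6771

0.68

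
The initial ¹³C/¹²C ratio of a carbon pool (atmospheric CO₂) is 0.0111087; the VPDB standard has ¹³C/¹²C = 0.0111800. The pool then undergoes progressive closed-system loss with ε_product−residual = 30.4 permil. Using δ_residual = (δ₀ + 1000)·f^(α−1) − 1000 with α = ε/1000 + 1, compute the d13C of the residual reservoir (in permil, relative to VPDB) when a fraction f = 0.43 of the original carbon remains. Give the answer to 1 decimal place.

δ₀ = (0.0111087/0.0111800 − 1)×1000 = (0.993623 − 1)×1000 = -6.377 permil
α − 1 = ε/1000 = 0.0304
f^(α−1) = 0.43^(0.0304) = 0.974670
δ_res = (-6.377 + 1000) × 0.974670 − 1000 = 968.454 − 1000 = -31.55 permil

-31.5 permil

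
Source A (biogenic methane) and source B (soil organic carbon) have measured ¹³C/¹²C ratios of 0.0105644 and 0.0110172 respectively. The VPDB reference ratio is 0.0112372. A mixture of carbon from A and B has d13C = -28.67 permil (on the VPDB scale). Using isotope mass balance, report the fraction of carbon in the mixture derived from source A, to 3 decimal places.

0.226

δ_A = (0.0105644/0.0112372 − 1)×1000 = (0.940127 − 1)×1000 = -59.873 permil
δ_B = (0.0110172/0.0112372 − 1)×1000 = (0.980422 − 1)×1000 = -19.578 permil
f_A = (δ_mix − δ_B)/(δ_A − δ_B) = (-28.67 − (-19.578))/(-59.873 − (-19.578))
f_A = -9.092 / -40.295 = 0.2256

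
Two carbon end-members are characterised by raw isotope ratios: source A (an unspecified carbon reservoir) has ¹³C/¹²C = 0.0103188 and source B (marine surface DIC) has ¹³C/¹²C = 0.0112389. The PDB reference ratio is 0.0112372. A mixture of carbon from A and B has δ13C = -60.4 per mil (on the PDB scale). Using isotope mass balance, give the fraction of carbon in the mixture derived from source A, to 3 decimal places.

δ_A = (0.0103188/0.0112372 − 1)×1000 = (0.918271 − 1)×1000 = -81.729 per mil
δ_B = (0.0112389/0.0112372 − 1)×1000 = (1.000151 − 1)×1000 = 0.151 per mil
f_A = (δ_mix − δ_B)/(δ_A − δ_B) = (-60.4 − (0.151))/(-81.729 − (0.151))
f_A = -60.551 / -81.880 = 0.7395

0.740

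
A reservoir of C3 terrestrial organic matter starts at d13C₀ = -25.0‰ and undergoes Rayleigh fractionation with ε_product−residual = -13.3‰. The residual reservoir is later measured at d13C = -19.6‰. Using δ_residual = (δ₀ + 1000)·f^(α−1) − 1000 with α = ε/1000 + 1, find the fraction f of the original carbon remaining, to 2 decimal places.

α − 1 = ε/1000 = -0.0133
(δ_res + 1000)/(δ₀ + 1000) = (-19.6 + 1000)/(-25.0 + 1000) = 980.4/975.0 = 1.005538
f = 1.005538^(1/-0.0133) = exp(ln(1.005538)/-0.0133) = exp(0.00552/-0.0133)
f = exp(-0.4153) = 0.6602

0.66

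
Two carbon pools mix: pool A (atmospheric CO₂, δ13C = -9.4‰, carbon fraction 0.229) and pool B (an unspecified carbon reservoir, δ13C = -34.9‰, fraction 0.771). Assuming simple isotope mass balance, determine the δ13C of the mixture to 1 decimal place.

δ_mix = f_A·δ_A + f_B·δ_B
δ_mix = 0.229 × (-9.4) + 0.771 × (-34.9)
δ_mix = -2.15 + -26.91 = -29.06‰

-29.1‰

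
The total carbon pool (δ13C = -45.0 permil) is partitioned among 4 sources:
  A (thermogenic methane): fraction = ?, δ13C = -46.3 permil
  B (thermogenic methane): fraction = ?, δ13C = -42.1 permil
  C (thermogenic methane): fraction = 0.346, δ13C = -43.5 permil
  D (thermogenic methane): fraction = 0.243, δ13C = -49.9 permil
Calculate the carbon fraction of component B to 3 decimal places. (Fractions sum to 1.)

Let f_B and f_A be the unknown fractions; fractions sum to 1 so f_B + f_A = 0.411.
Mass balance: Σ fᵢ·δᵢ = δ_bulk ⇒ f_B·(-42.1) + f_A·(-46.3) = -45.0 − (-27.177) = -17.823
Substitute f_A = 0.411 − f_B:
f_B·(-42.1 − -46.3) = -17.823 − 0.411×(-46.3) = 1.206
f_B = 1.206 / 4.2 = 0.2871

0.287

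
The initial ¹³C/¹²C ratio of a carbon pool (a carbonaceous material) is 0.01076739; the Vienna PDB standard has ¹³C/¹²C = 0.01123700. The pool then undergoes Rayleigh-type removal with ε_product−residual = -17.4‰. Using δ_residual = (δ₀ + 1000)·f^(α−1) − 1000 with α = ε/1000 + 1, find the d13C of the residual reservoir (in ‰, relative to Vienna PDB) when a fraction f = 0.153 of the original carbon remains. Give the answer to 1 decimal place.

δ₀ = (0.01076739/0.01123700 − 1)×1000 = (0.958209 − 1)×1000 = -41.791‰
α − 1 = ε/1000 = -0.0174
f^(α−1) = 0.153^(-0.0174) = 1.033205
δ_res = (-41.791 + 1000) × 1.033205 − 1000 = 990.026 − 1000 = -9.97‰

-10.0‰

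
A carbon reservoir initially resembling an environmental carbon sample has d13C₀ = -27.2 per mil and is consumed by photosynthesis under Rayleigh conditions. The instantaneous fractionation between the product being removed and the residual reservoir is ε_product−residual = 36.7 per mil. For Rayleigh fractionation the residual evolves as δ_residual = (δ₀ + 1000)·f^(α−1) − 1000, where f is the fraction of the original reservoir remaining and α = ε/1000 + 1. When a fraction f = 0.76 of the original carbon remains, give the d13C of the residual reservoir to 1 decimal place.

-36.9 per mil

Rayleigh residual: δ_res = (δ₀ + 1000)·f^(α−1) − 1000
α = ε/1000 + 1 = 1.03670, so α − 1 = 0.03670
f^(α−1) = 0.76^(0.03670) = 0.989979
δ_res = (-27.2 + 1000) × 0.989979 − 1000 = 963.051 − 1000 = -36.95 per mil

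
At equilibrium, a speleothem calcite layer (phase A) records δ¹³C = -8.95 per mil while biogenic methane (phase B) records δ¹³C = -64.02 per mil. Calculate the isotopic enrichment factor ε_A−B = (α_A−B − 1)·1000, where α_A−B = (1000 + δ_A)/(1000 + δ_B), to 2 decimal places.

α_A−B = (1000 + -8.95) / (1000 + -64.02) = 991.05 / 935.98 = 1.058837
ε_A−B = (1.058837 − 1) × 1000 = 58.837 per mil
(The approximation ε ≈ δ_A − δ_B would give 55.07 per mil.)

58.84 per mil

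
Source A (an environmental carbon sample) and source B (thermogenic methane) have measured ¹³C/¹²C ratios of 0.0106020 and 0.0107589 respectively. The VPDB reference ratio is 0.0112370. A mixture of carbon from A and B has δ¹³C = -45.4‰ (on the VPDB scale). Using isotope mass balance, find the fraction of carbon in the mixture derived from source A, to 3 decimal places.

0.204

δ_A = (0.0106020/0.0112370 − 1)×1000 = (0.943490 − 1)×1000 = -56.510‰
δ_B = (0.0107589/0.0112370 − 1)×1000 = (0.957453 − 1)×1000 = -42.547‰
f_A = (δ_mix − δ_B)/(δ_A − δ_B) = (-45.4 − (-42.547))/(-56.510 − (-42.547))
f_A = -2.853 / -13.963 = 0.2043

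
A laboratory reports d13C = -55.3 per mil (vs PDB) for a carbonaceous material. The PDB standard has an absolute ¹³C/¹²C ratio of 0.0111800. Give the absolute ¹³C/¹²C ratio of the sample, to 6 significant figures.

R_sample = R_standard × (d13C/1000 + 1)
R_sample = 0.0111800 × (-55.3/1000 + 1) = 0.0111800 × 0.944700
R_sample = 0.0105617

0.0105617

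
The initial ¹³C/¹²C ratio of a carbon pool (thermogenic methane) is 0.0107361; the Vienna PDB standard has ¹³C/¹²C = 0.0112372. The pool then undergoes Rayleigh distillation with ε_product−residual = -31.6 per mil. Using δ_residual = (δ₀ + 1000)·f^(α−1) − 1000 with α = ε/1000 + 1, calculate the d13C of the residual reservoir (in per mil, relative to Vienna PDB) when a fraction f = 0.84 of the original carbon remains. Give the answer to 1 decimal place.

δ₀ = (0.0107361/0.0112372 − 1)×1000 = (0.955407 − 1)×1000 = -44.593 per mil
α − 1 = ε/1000 = -0.0316
f^(α−1) = 0.84^(-0.0316) = 1.005525
δ_res = (-44.593 + 1000) × 1.005525 − 1000 = 960.685 − 1000 = -39.31 per mil

-39.3 per mil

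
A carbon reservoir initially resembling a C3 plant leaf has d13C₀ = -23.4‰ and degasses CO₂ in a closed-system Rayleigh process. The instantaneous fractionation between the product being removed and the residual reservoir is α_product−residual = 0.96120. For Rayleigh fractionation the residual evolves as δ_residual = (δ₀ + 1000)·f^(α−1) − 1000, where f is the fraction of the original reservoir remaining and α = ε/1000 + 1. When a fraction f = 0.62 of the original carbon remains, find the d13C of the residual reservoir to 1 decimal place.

Rayleigh residual: δ_res = (δ₀ + 1000)·f^(α−1) − 1000
α − 1 = -0.03880
f^(α−1) = 0.62^(-0.03880) = 1.018721
δ_res = (-23.4 + 1000) × 1.018721 − 1000 = 994.883 − 1000 = -5.12‰

-5.1‰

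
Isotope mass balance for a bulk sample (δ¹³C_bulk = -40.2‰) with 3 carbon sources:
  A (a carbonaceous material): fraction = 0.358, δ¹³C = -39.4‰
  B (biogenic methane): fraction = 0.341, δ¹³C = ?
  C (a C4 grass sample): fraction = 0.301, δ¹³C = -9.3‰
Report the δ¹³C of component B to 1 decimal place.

-68.3‰

Isotope mass balance: δ_bulk = Σ fᵢ·δᵢ.
-40.2 = 0.358×(-39.4) + 0.341×δ_B + 0.301×(-9.3)
0.341·δ_B = -40.2 − (-16.904) = -23.296
δ_B = -23.296 / 0.341 = -68.32‰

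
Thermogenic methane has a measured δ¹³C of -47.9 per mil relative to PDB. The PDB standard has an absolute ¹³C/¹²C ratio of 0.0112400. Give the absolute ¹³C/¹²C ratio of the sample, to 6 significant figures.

R_sample = R_standard × (δ¹³C/1000 + 1)
R_sample = 0.0112400 × (-47.9/1000 + 1) = 0.0112400 × 0.952100
R_sample = 0.0107016

0.0107016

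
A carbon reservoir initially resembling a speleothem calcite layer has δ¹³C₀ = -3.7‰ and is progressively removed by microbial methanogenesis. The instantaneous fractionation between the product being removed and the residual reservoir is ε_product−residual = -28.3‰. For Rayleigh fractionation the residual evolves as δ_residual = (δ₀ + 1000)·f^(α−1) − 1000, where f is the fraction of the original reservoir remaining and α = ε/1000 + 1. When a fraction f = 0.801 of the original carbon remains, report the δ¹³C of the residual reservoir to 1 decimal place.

Rayleigh residual: δ_res = (δ₀ + 1000)·f^(α−1) − 1000
α = ε/1000 + 1 = 0.97170, so α − 1 = -0.02830
f^(α−1) = 0.801^(-0.02830) = 1.006299
δ_res = (-3.7 + 1000) × 1.006299 − 1000 = 1002.576 − 1000 = 2.58‰

2.6‰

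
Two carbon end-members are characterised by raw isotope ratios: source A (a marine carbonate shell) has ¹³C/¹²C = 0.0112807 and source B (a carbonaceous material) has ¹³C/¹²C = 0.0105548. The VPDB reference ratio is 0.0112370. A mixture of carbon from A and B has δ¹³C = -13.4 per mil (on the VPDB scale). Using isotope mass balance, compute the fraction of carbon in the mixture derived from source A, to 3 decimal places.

δ_A = (0.0112807/0.0112370 − 1)×1000 = (1.003889 − 1)×1000 = 3.889 per mil
δ_B = (0.0105548/0.0112370 − 1)×1000 = (0.939290 − 1)×1000 = -60.710 per mil
f_A = (δ_mix − δ_B)/(δ_A − δ_B) = (-13.4 − (-60.710))/(3.889 − (-60.710))
f_A = 47.310 / 64.599 = 0.7324

0.732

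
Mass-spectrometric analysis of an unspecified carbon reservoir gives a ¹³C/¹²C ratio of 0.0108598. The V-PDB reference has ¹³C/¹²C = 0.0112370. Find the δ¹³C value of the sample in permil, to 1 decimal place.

-33.6 permil

δ¹³C = (R_sample / R_standard − 1) × 1000
R_sample / R_standard = 0.0108598 / 0.0112370 = 0.966432
δ¹³C = (0.966432 − 1) × 1000 = -33.57 permil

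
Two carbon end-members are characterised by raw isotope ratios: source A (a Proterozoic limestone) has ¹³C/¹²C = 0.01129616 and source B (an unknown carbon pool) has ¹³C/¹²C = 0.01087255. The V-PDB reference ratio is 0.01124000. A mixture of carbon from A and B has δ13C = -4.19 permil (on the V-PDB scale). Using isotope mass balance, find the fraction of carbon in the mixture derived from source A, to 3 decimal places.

δ_A = (0.01129616/0.01124000 − 1)×1000 = (1.004996 − 1)×1000 = 4.996 permil
δ_B = (0.01087255/0.01124000 − 1)×1000 = (0.967309 − 1)×1000 = -32.691 permil
f_A = (δ_mix − δ_B)/(δ_A − δ_B) = (-4.19 − (-32.691))/(4.996 − (-32.691))
f_A = 28.501 / 37.688 = 0.7562

0.756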